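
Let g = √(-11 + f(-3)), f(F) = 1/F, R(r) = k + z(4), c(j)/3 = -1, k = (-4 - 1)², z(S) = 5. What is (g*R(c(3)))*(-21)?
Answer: -210*I*√102 ≈ -2120.9*I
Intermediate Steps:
k = 25 (k = (-5)² = 25)
c(j) = -3 (c(j) = 3*(-1) = -3)
R(r) = 30 (R(r) = 25 + 5 = 30)
g = I*√102/3 (g = √(-11 + 1/(-3)) = √(-11 - ⅓) = √(-34/3) = I*√102/3 ≈ 3.3665*I)
(g*R(c(3)))*(-21) = ((I*√102/3)*30)*(-21) = (10*I*√102)*(-21) = -210*I*√102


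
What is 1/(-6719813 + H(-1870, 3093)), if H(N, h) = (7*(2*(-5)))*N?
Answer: -1/6588913 ≈ -1.5177e-7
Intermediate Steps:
H(N, h) = -70*N (H(N, h) = (7*(-10))*N = -70*N)
1/(-6719813 + H(-1870, 3093)) = 1/(-6719813 - 70*(-1870)) = 1/(-6719813 + 130900) = 1/(-6588913) = -1/6588913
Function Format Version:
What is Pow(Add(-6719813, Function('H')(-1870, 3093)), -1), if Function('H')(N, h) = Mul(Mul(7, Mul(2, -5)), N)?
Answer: Rational(-1, 6588913) ≈ -1.5177e-7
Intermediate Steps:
Function('H')(N, h) = Mul(-70, N) (Function('H')(N, h) = Mul(Mul(7, -10), N) = Mul(-70, N))
Pow(Add(-6719813, Function('H')(-1870, 3093)), -1) = Pow(Add(-6719813, Mul(-70, -1870)), -1) = Pow(Add(-6719813, 130900), -1) = Pow(-6588913, -1) = Rational(-1, 6588913)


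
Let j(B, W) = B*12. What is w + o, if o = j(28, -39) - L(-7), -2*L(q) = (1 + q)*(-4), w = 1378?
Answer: 1726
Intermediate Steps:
j(B, W) = 12*B
L(q) = 2 + 2*q (L(q) = -(1 + q)*(-4)/2 = -(-4 - 4*q)/2 = 2 + 2*q)
o = 348 (o = 12*28 - (2 + 2*(-7)) = 336 - (2 - 14) = 336 - 1*(-12) = 336 + 12 = 348)
w + o = 1378 + 348 = 1726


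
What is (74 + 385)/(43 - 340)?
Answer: -17/11 ≈ -1.5455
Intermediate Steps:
(74 + 385)/(43 - 340) = 459/(-297) = 459*(-1/297) = -17/11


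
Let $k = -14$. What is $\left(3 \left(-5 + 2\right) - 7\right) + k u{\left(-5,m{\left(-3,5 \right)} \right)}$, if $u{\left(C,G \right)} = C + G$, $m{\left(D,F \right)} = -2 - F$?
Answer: $152$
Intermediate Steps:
$\left(3 \left(-5 + 2\right) - 7\right) + k u{\left(-5,m{\left(-3,5 \right)} \right)} = \left(3 \left(-5 + 2\right) - 7\right) - 14 \left(-5 - 7\right) = \left(3 \left(-3\right) - 7\right) - 14 \left(-5 - 7\right) = \left(-9 - 7\right) - 14 \left(-5 - 7\right) = -16 - -168 = -16 + 168 = 152$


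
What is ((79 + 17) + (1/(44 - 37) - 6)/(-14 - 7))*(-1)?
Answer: -14153/147 ≈ -96.279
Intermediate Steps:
((79 + 17) + (1/(44 - 37) - 6)/(-14 - 7))*(-1) = (96 + (1/7 - 6)/(-21))*(-1) = (96 + (1/7 - 6)*(-1/21))*(-1) = (96 - 41/7*(-1/21))*(-1) = (96 + 41/147)*(-1) = (14153/147)*(-1) = -14153/147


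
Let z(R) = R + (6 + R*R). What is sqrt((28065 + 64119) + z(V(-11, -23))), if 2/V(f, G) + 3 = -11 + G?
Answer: 2*sqrt(31552010)/37 ≈ 303.63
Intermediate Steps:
V(f, G) = 2/(-14 + G) (V(f, G) = 2/(-3 + (-11 + G)) = 2/(-14 + G))
z(R) = 6 + R + R**2 (z(R) = R + (6 + R**2) = 6 + R + R**2)
sqrt((28065 + 64119) + z(V(-11, -23))) = sqrt((28065 + 64119) + (6 + 2/(-14 - 23) + (2/(-14 - 23))**2)) = sqrt(92184 + (6 + 2/(-37) + (2/(-37))**2)) = sqrt(92184 + (6 + 2*(-1/37) + (2*(-1/37))**2)) = sqrt(92184 + (6 - 2/37 + (-2/37)**2)) = sqrt(92184 + (6 - 2/37 + 4/1369)) = sqrt(92184 + 8144/1369) = sqrt(126208040/1369) = 2*sqrt(31552010)/37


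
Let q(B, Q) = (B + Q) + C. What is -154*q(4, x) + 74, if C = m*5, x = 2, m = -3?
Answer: 1460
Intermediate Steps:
C = -15 (C = -3*5 = -15)
q(B, Q) = -15 + B + Q (q(B, Q) = (B + Q) - 15 = -15 + B + Q)
-154*q(4, x) + 74 = -154*(-15 + 4 + 2) + 74 = -154*(-9) + 74 = 1386 + 74 = 1460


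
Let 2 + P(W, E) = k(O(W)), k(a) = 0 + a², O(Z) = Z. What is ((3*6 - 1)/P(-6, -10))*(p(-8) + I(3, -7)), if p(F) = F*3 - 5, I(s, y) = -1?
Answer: -15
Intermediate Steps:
k(a) = a²
P(W, E) = -2 + W²
p(F) = -5 + 3*F (p(F) = 3*F - 5 = -5 + 3*F)
((3*6 - 1)/P(-6, -10))*(p(-8) + I(3, -7)) = ((3*6 - 1)/(-2 + (-6)²))*((-5 + 3*(-8)) - 1) = ((18 - 1)/(-2 + 36))*((-5 - 24) - 1) = (17/34)*(-29 - 1) = (17*(1/34))*(-30) = (½)*(-30) = -15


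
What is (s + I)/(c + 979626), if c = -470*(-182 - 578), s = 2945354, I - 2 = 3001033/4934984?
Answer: 14535287735337/6597214920784 ≈ 2.2032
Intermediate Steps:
I = 12871001/4934984 (I = 2 + 3001033/4934984 = 12871001/4934984 ≈ 2.6081)
c = 357200 (c = -470*(-760) = 357200)
(s + I)/(c + 979626) = (2945354 + 12871001/4934984)/(357200 + 979626) = (14535287735337/4934984)/1336826 = (14535287735337/4934984)*(1/1336826) = 14535287735337/6597214920784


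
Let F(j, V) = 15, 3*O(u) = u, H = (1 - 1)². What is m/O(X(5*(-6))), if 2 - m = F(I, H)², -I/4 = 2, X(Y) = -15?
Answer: 223/5 ≈ 44.600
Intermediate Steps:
I = -8 (I = -4*2 = -8)
H = 0 (H = 0² = 0)
O(u) = u/3
m = -223 (m = 2 - 1*15² = 2 - 1*225 = 2 - 225 = -223)
m/O(X(5*(-6))) = -223/((⅓)*(-15)) = -223/(-5) = -223*(-⅕) = 223/5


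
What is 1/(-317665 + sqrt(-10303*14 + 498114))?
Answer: -317665/100910698353 - 4*sqrt(22117)/100910698353 ≈ -3.1539e-6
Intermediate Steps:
1/(-317665 + sqrt(-10303*14 + 498114)) = 1/(-317665 + sqrt(-144242 + 498114)) = 1/(-317665 + sqrt(353872)) = 1/(-317665 + 4*sqrt(22117))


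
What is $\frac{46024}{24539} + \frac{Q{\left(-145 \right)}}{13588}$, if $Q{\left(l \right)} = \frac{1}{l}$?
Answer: $\frac{90679221701}{48348210140} \approx 1.8755$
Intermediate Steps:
$\frac{46024}{24539} + \frac{Q{\left(-145 \right)}}{13588} = \frac{46024}{24539} + \frac{1}{\left(-145\right) 13588} = 46024 \cdot \frac{1}{24539} - \frac{1}{1970260} = \frac{46024}{24539} - \frac{1}{1970260} = \frac{90679221701}{48348210140}$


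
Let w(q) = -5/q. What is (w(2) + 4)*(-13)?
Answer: -39/2 ≈ -19.500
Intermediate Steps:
(w(2) + 4)*(-13) = (-5/2 + 4)*(-13) = (3/2)*(-13) = -39/2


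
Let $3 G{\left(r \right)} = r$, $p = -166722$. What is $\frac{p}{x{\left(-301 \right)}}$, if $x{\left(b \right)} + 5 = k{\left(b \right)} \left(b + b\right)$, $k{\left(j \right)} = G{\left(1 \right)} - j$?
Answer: $\frac{500166}{544223} \approx 0.91905$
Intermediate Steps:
$G{\left(r \right)} = \frac{r}{3}$
$k{\left(j \right)} = \frac{1}{3} - j$ ($k{\left(j \right)} = \frac{1}{3} \cdot 1 - j = \frac{1}{3} - j$)
$x{\left(b \right)} = -5 + 2 b \left(\frac{1}{3} - b\right)$ ($x{\left(b \right)} = -5 + \left(\frac{1}{3} - b\right) \left(b + b\right) = -5 + \left(\frac{1}{3} - b\right) 2 b = -5 + 2 b \left(\frac{1}{3} - b\right)$)
$\frac{p}{x{\left(-301 \right)}} = - \frac{166722}{-5 - 2 \left(-301\right)^{2} + \frac{2}{3} \left(-301\right)} = - \frac{166722}{-5 - 181202 - \frac{602}{3}} = - \frac{166722}{- \frac{544223}{3}} = \left(-166722\right) \left(- \frac{3}{544223}\right) = \frac{500166}{544223}$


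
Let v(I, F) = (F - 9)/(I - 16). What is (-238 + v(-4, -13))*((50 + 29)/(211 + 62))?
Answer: -187151/2730 ≈ -68.553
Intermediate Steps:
v(I, F) = (-9 + F)/(-16 + I)
(-238 + v(-4, -13))*((50 + 29)/(211 + 62)) = (-238 + (-9 - 13)/(-16 - 4))*((50 + 29)/(211 + 62)) = (-238 - 22/(-20))*(79/273) = (-238 - 1/20*(-22))*(79*(1/273)) = (-238 + 11/10)*(79/273) = -2369/10*79/273 = -187151/2730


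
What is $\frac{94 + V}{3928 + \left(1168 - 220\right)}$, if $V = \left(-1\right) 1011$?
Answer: $- \frac{917}{4876} \approx -0.18806$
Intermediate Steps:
$V = -1011$
$\frac{94 + V}{3928 + \left(1168 - 220\right)} = \frac{94 - 1011}{3928 + \left(1168 - 220\right)} = - \frac{917}{3928 + 948} = - \frac{917}{4876}$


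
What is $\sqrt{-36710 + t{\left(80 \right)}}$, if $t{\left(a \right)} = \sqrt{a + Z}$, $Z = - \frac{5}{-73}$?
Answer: $\frac{\sqrt{-195627590 + 73 \sqrt{426685}}}{73} \approx 191.58 i$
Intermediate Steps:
$Z = \frac{5}{73}$ ($Z = \left(-5\right) \left(- \frac{1}{73}\right) = \frac{5}{73} \approx 0.068493$)
$t{\left(a \right)} = \sqrt{\frac{5}{73} + a}$ ($t{\left(a \right)} = \sqrt{a + \frac{5}{73}} = \sqrt{\frac{5}{73} + a}$)
$\sqrt{-36710 + t{\left(80 \right)}} = \sqrt{-36710 + \frac{\sqrt{365 + 5329 \cdot 80}}{73}} = \sqrt{-36710 + \frac{\sqrt{365 + 426320}}{73}} = \sqrt{-36710 + \frac{\sqrt{426685}}{73}}$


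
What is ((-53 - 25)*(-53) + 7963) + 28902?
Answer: 40999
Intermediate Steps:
((-53 - 25)*(-53) + 7963) + 28902 = (-78*(-53) + 7963) + 28902 = (4134 + 7963) + 28902 = 12097 + 28902 = 40999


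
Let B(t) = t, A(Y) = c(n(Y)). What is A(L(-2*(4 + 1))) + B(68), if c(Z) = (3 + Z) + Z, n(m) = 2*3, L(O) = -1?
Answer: 83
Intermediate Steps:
n(m) = 6
c(Z) = 3 + 2*Z
A(Y) = 15 (A(Y) = 3 + 2*6 = 3 + 12 = 15)
A(L(-2*(4 + 1))) + B(68) = 15 + 68 = 83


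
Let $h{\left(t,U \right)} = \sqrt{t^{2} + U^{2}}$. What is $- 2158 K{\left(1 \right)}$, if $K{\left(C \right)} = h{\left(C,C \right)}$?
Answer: $- 2158 \sqrt{2} \approx -3051.9$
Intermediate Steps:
$h{\left(t,U \right)} = \sqrt{U^{2} + t^{2}}$
$K{\left(C \right)} = \sqrt{2} \sqrt{C^{2}}$ ($K{\left(C \right)} = \sqrt{C^{2} + C^{2}} = \sqrt{2 C^{2}} = \sqrt{2} \sqrt{C^{2}}$)
$- 2158 K{\left(1 \right)} = - 2158 \sqrt{2} \sqrt{1^{2}} = - 2158 \sqrt{2} \sqrt{1} = - 2158 \sqrt{2} \cdot 1 = - 2158 \sqrt{2}$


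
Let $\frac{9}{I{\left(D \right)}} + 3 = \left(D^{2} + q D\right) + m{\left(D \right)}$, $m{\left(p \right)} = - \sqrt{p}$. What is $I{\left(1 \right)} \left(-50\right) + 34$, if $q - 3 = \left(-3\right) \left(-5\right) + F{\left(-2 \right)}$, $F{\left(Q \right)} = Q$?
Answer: $- \frac{8}{13} \approx -0.61539$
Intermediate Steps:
$q = 16$ ($q = 3 - -13 = 3 + \left(15 - 2\right) = 3 + 13 = 16$)
$I{\left(D \right)} = \frac{9}{-3 + D^{2} - \sqrt{D} + 16 D}$ ($I{\left(D \right)} = \frac{9}{-3 - \left(\sqrt{D} - D^{2} - 16 D\right)} = \frac{9}{-3 + \left(D^{2} - \sqrt{D} + 16 D\right)} = \frac{9}{-3 + D^{2} - \sqrt{D} + 16 D}$)
$I{\left(1 \right)} \left(-50\right) + 34 = \frac{9}{-3 + 1^{2} - \sqrt{1} + 16 \cdot 1} \left(-50\right) + 34 = \frac{9}{-3 + 1 - 1 + 16} \left(-50\right) + 34 = \frac{9}{13} \left(-50\right) + 34 = - \frac{450}{13} + 34 = - \frac{8}{13}$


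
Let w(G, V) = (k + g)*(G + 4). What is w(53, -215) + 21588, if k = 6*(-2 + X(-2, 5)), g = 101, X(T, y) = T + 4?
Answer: 27345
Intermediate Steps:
X(T, y) = 4 + T
k = 0 (k = 6*(-2 + (4 - 2)) = 6*(-2 + 2) = 6*0 = 0)
w(G, V) = 404 + 101*G (w(G, V) = (0 + 101)*(G + 4) = 101*(4 + G) = 404 + 101*G)
w(53, -215) + 21588 = (404 + 101*53) + 21588 = (404 + 5353) + 21588 = 5757 + 21588 = 27345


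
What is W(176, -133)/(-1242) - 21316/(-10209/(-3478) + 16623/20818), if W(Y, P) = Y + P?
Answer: -159741322993783/27980785746 ≈ -5709.0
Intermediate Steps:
W(Y, P) = P + Y
W(176, -133)/(-1242) - 21316/(-10209/(-3478) + 16623/20818) = (-133 + 176)/(-1242) - 21316/(-10209/(-3478) + 16623/20818) = 43*(-1/1242) - 21316/(-10209*(-1/3478) + 16623*(1/20818)) = -43/1242 - 21316/(10209/3478 + 16623/20818) = -43/1242 - 21316/67586439/18101251 = -43/1242 - 21316*18101251/67586439 = -43/1242 - 385846266316/67586439 = -159741322993783/27980785746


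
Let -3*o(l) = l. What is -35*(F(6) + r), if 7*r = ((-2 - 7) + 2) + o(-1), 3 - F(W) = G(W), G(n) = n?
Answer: 415/3 ≈ 138.33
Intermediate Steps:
o(l) = -l/3
F(W) = 3 - W
r = -20/21 (r = (((-2 - 7) + 2) - 1/3*(-1))/7 = ((-9 + 2) + 1/3)/7 = (-7 + 1/3)/7 = (1/7)*(-20/3) = -20/21 ≈ -0.95238)
-35*(F(6) + r) = -35*((3 - 1*6) - 20/21) = -35*((3 - 6) - 20/21) = -35*(-3 - 20/21) = -35*(-83/21) = 415/3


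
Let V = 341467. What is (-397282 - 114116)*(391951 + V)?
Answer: -375068498364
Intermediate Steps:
(-397282 - 114116)*(391951 + V) = (-397282 - 114116)*(391951 + 341467) = -511398*733418 = -375068498364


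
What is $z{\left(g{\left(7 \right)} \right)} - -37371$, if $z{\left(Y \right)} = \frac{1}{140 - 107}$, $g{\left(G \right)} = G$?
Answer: $\frac{1233244}{33} \approx 37371.0$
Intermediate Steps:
$z{\left(Y \right)} = \frac{1}{33}$
$z{\left(g{\left(7 \right)} \right)} - -37371 = \frac{1}{33} - -37371 = \frac{1}{33} + 37371 = \frac{1233244}{33}$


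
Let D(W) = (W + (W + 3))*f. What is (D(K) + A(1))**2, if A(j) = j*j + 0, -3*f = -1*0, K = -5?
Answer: 1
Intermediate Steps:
f = 0 (f = -(-1)*0/3 = -1/3*0 = 0)
A(j) = j**2 (A(j) = j**2 + 0 = j**2)
D(W) = 0 (D(W) = (W + (W + 3))*0 = (W + (3 + W))*0 = (3 + 2*W)*0 = 0)
(D(K) + A(1))**2 = (0 + 1**2)**2 = (0 + 1)**2 = 1**2 = 1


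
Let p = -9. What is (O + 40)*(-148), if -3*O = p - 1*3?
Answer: -6512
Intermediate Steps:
O = 4 (O = -(-9 - 1*3)/3 = -(-9 - 3)/3 = -⅓*(-12) = 4)
(O + 40)*(-148) = (4 + 40)*(-148) = 44*(-148) = -6512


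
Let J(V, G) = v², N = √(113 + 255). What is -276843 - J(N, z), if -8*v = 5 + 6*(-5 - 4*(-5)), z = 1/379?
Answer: -17726977/64 ≈ -2.7698e+5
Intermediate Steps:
N = 4*√23 (N = √368 = 4*√23 ≈ 19.183)
z = 1/379 ≈ 0.0026385
v = -95/8 (v = -(5 + 6*(-5 - 4*(-5)))/8 = -(5 + 6*(-5 + 20))/8 = -(5 + 6*15)/8 = -(5 + 90)/8 = -⅛*95 = -95/8 ≈ -11.875)
J(V, G) = 9025/64 (J(V, G) = (-95/8)² = 9025/64)
-276843 - J(N, z) = -276843 - 1*9025/64 = -276843 - 9025/64 = -17726977/64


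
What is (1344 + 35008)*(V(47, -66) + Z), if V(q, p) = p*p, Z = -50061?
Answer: -1661468160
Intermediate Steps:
V(q, p) = p²
(1344 + 35008)*(V(47, -66) + Z) = (1344 + 35008)*((-66)² - 50061) = 36352*(4356 - 50061) = 36352*(-45705) = -1661468160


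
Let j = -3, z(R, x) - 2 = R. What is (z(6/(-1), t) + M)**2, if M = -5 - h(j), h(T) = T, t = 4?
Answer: 36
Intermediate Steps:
z(R, x) = 2 + R
M = -2 (M = -5 - 1*(-3) = -5 + 3 = -2)
(z(6/(-1), t) + M)**2 = ((2 + 6/(-1)) - 2)**2 = ((2 + 6*(-1)) - 2)**2 = ((2 - 6) - 2)**2 = (-4 - 2)**2 = (-6)**2 = 36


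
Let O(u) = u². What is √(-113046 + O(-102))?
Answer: I*√102642 ≈ 320.38*I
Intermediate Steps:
√(-113046 + O(-102)) = √(-113046 + (-102)²) = √(-113046 + 10404) = √(-102642) = I*√102642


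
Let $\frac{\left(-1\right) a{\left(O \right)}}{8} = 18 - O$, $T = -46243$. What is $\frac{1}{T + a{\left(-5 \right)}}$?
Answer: $- \frac{1}{46427} \approx -2.1539 \cdot 10^{-5}$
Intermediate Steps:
$a{\left(O \right)} = -144 + 8 O$ ($a{\left(O \right)} = - 8 \left(18 - O\right) = -144 + 8 O$)
$\frac{1}{T + a{\left(-5 \right)}} = \frac{1}{-46243 + \left(-144 + 8 \left(-5\right)\right)} = \frac{1}{-46243 - 184} = \frac{1}{-46427} = - \frac{1}{46427}$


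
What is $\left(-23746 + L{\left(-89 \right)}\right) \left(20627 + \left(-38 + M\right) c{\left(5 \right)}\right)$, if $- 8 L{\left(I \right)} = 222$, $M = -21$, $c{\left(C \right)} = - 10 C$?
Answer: $- \frac{2242054815}{4} \approx -5.6051 \cdot 10^{8}$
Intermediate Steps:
$L{\left(I \right)} = - \frac{111}{4}$ ($L{\left(I \right)} = \left(- \frac{1}{8}\right) 222 = - \frac{111}{4}$)
$\left(-23746 + L{\left(-89 \right)}\right) \left(20627 + \left(-38 + M\right) c{\left(5 \right)}\right) = \left(-23746 - \frac{111}{4}\right) \left(20627 + \left(-38 - 21\right) \left(\left(-10\right) 5\right)\right) = - \frac{95095 \left(20627 - -2950\right)}{4} = - \frac{95095 \left(20627 + 2950\right)}{4} = \left(- \frac{95095}{4}\right) 23577 = - \frac{2242054815}{4}$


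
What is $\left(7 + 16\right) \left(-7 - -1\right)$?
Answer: $-138$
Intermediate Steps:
$\left(7 + 16\right) \left(-7 - -1\right) = 23 \left(-7 + 1\right) = 23 \left(-6\right) = -138$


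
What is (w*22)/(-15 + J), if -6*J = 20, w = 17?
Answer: -102/5 ≈ -20.400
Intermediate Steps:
J = -10/3 (J = -⅙*20 = -10/3 ≈ -3.3333)
(w*22)/(-15 + J) = (17*22)/(-15 - 10/3) = 374/(-55/3) = 374*(-3/55) = -102/5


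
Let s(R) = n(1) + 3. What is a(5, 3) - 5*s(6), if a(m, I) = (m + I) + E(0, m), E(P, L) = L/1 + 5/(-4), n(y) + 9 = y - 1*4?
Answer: 227/4 ≈ 56.750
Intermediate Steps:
n(y) = -13 + y (n(y) = -9 + (y - 1*4) = -9 + (y - 4) = -9 + (-4 + y) = -13 + y)
s(R) = -9 (s(R) = (-13 + 1) + 3 = -12 + 3 = -9)
E(P, L) = -5/4 + L (E(P, L) = L*1 + 5*(-1/4) = L - 5/4 = -5/4 + L)
a(m, I) = -5/4 + I + 2*m (a(m, I) = (m + I) + (-5/4 + m) = (I + m) + (-5/4 + m) = -5/4 + I + 2*m)
a(5, 3) - 5*s(6) = (-5/4 + 3 + 2*5) - 5*(-9) = (-5/4 + 3 + 10) + 45 = 47/4 + 45 = 227/4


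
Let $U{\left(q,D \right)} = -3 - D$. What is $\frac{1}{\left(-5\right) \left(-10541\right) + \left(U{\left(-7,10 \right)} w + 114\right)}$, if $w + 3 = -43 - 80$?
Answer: $\frac{1}{54457} \approx 1.8363 \cdot 10^{-5}$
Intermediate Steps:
$w = -126$ ($w = -3 - 123 = -126$)
$\frac{1}{\left(-5\right) \left(-10541\right) + \left(U{\left(-7,10 \right)} w + 114\right)} = \frac{1}{\left(-5\right) \left(-10541\right) + \left(\left(-3 - 10\right) \left(-126\right) + 114\right)} = \frac{1}{52705 + \left(\left(-3 - 10\right) \left(-126\right) + 114\right)} = \frac{1}{52705 + \left(\left(-13\right) \left(-126\right) + 114\right)} = \frac{1}{52705 + \left(1638 + 114\right)} = \frac{1}{52705 + 1752} = \frac{1}{54457}$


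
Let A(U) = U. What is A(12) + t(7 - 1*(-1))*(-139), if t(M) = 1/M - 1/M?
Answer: 12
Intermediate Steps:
t(M) = 0 (t(M) = 1/M - 1/M = 0)
A(12) + t(7 - 1*(-1))*(-139) = 12 + 0*(-139) = 12 + 0 = 12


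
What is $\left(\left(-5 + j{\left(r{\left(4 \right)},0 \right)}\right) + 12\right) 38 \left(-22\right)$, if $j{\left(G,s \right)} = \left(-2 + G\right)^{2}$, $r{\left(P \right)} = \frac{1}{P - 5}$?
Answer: $-13376$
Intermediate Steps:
$r{\left(P \right)} = \frac{1}{-5 + P}$
$\left(\left(-5 + j{\left(r{\left(4 \right)},0 \right)}\right) + 12\right) 38 \left(-22\right) = \left(\left(-5 + \left(-2 + \frac{1}{-5 + 4}\right)^{2}\right) + 12\right) 38 \left(-22\right) = \left(\left(-5 + \left(-2 + \frac{1}{-1}\right)^{2}\right) + 12\right) 38 \left(-22\right) = \left(\left(-5 + \left(-2 - 1\right)^{2}\right) + 12\right) 38 \left(-22\right) = \left(\left(-5 + \left(-3\right)^{2}\right) + 12\right) 38 \left(-22\right) = \left(\left(-5 + 9\right) + 12\right) 38 \left(-22\right) = \left(4 + 12\right) 38 \left(-22\right) = 16 \cdot 38 \left(-22\right) = 608 \left(-22\right) = -13376$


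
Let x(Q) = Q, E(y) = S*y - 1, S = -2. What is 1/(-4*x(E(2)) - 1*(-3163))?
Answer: 1/3183 ≈ 0.00031417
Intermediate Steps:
E(y) = -1 - 2*y (E(y) = -2*y - 1 = -1 - 2*y)
1/(-4*x(E(2)) - 1*(-3163)) = 1/(-4*(-1 - 2*2) - 1*(-3163)) = 1/(-4*(-1 - 4) + 3163) = 1/(-4*(-5) + 3163) = 1/(20 + 3163) = 1/3183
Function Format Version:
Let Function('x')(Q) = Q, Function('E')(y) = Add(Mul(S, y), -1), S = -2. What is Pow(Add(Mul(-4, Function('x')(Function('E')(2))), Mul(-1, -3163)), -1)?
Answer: Rational(1, 3183) ≈ 0.00031417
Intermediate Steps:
Function('E')(y) = Add(-1, Mul(-2, y)) (Function('E')(y) = Add(Mul(-2, y), -1) = Add(-1, Mul(-2, y)))
Pow(Add(Mul(-4, Function('x')(Function('E')(2))), Mul(-1, -3163)), -1) = Pow(Add(Mul(-4, Add(-1, Mul(-2, 2))), Mul(-1, -3163)), -1) = Pow(Add(Mul(-4, Add(-1, -4)), 3163), -1) = Pow(Add(Mul(-4, -5), 3163), -1) = Pow(Add(20, 3163), -1) = Pow(3183, -1) = Rational(1, 3183)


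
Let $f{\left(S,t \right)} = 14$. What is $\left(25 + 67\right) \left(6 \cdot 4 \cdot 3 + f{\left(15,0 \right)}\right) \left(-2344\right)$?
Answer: $-18545728$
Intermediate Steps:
$\left(25 + 67\right) \left(6 \cdot 4 \cdot 3 + f{\left(15,0 \right)}\right) \left(-2344\right) = \left(25 + 67\right) \left(6 \cdot 4 \cdot 3 + 14\right) \left(-2344\right) = 92 \left(24 \cdot 3 + 14\right) \left(-2344\right) = 92 \left(72 + 14\right) \left(-2344\right) = 92 \cdot 86 \left(-2344\right) = 7912 \left(-2344\right) = -18545728$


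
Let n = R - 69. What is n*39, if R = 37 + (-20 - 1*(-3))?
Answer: -1911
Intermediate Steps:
R = 20 (R = 37 + (-20 + 3) = 37 - 17 = 20)
n = -49 (n = 20 - 69 = -49)
n*39 = -49*39 = -1911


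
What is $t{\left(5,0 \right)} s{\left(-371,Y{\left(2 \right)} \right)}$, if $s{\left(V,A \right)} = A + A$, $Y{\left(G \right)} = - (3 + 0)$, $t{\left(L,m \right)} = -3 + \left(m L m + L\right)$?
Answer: $-12$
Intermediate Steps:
$t{\left(L,m \right)} = -3 + L + L m^{2}$ ($t{\left(L,m \right)} = -3 + \left(L m m + L\right) = -3 + \left(L m^{2} + L\right) = -3 + \left(L + L m^{2}\right) = -3 + L + L m^{2}$)
$Y{\left(G \right)} = -3$ ($Y{\left(G \right)} = \left(-1\right) 3 = -3$)
$s{\left(V,A \right)} = 2 A$
$t{\left(5,0 \right)} s{\left(-371,Y{\left(2 \right)} \right)} = \left(-3 + 5 + 5 \cdot 0^{2}\right) 2 \left(-3\right) = \left(-3 + 5 + 5 \cdot 0\right) \left(-6\right) = \left(-3 + 5 + 0\right) \left(-6\right) = 2 \left(-6\right) = -12$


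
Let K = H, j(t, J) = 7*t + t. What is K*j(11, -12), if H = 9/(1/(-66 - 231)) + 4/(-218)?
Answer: -25639592/109 ≈ -2.3523e+5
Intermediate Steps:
H = -291359/109 (H = 9/(1/(-297)) + 4*(-1/218) = 9/(-1/297) - 2/109 = 9*(-297) - 2/109 = -2673 - 2/109 = -291359/109 ≈ -2673.0)
j(t, J) = 8*t
K = -291359/109 ≈ -2673.0
K*j(11, -12) = -2330872*11/109 = -291359/109*88 = -25639592/109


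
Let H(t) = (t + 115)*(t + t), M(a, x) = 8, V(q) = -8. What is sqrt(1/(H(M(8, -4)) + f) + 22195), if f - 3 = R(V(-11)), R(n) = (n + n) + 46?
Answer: 2*sqrt(22217201049)/2001 ≈ 148.98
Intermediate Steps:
R(n) = 46 + 2*n (R(n) = 2*n + 46 = 46 + 2*n)
f = 33 (f = 3 + (46 + 2*(-8)) = 3 + (46 - 16) = 3 + 30 = 33)
H(t) = 2*t*(115 + t) (H(t) = (115 + t)*(2*t) = 2*t*(115 + t))
sqrt(1/(H(M(8, -4)) + f) + 22195) = sqrt(1/(2*8*(115 + 8) + 33) + 22195) = sqrt(1/(2*8*123 + 33) + 22195) = sqrt(1/(1968 + 33) + 22195) = sqrt(1/2001 + 22195) = sqrt(44412196/2001) = 2*sqrt(22217201049)/2001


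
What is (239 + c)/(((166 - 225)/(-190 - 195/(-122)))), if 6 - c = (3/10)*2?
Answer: 2808767/3599 ≈ 780.43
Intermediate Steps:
c = 27/5 (c = 6 - 3/10*2 = 6 - 3*(⅒)*2 = 6 - 3*2/10 = 6 - 1*⅗ = 6 - ⅗ = 27/5 ≈ 5.4000)
(239 + c)/(((166 - 225)/(-190 - 195/(-122)))) = (239 + 27/5)/(((166 - 225)/(-190 - 195/(-122)))) = 1222/(5*((-59/(-190 - 195*(-1/122))))) = 1222/(5*((-59/(-190 + 195/122)))) = 1222/(5*((-59/(-22985/122)))) = 1222/(5*((-59*(-122/22985)))) = 1222/(5*(7198/22985)) = (1222/5)*(22985/7198) = 2808767/3599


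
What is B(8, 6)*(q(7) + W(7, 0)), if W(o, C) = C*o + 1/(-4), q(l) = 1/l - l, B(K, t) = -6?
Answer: 597/14 ≈ 42.643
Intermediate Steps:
W(o, C) = -¼ + C*o (W(o, C) = C*o - ¼ = -¼ + C*o)
B(8, 6)*(q(7) + W(7, 0)) = -6*((1/7 - 1*7) + (-¼ + 0*7)) = -6*((⅐ - 7) + (-¼ + 0)) = -6*(-48/7 - ¼) = -6*(-199/28) = 597/14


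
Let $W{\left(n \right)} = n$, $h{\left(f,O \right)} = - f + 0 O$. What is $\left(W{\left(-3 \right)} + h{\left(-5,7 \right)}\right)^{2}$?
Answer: $4$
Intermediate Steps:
$h{\left(f,O \right)} = - f$ ($h{\left(f,O \right)} = - f + 0 = - f$)
$\left(W{\left(-3 \right)} + h{\left(-5,7 \right)}\right)^{2} = \left(-3 - -5\right)^{2} = \left(-3 + 5\right)^{2} = 2^{2} = 4$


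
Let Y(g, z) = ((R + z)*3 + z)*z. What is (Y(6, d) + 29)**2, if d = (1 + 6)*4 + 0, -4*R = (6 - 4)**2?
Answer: 9492561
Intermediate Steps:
R = -1 (R = -(6 - 4)**2/4 = -1/4*2**2 = -1/4*4 = -1)
d = 28 (d = 7*4 + 0 = 28 + 0 = 28)
Y(g, z) = z*(-3 + 4*z) (Y(g, z) = ((-1 + z)*3 + z)*z = ((-3 + 3*z) + z)*z = (-3 + 4*z)*z = z*(-3 + 4*z))
(Y(6, d) + 29)**2 = (28*(-3 + 4*28) + 29)**2 = (28*(-3 + 112) + 29)**2 = (28*109 + 29)**2 = (3052 + 29)**2 = 3081**2 = 9492561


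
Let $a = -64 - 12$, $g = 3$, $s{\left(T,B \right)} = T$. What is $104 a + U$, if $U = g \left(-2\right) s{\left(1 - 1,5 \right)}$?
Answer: $-7904$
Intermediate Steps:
$a = -76$
$U = 0$ ($U = 3 \left(-2\right) \left(1 - 1\right) = \left(-6\right) 0 = 0$)
$104 a + U = 104 \left(-76\right) + 0 = -7904 + 0 = -7904$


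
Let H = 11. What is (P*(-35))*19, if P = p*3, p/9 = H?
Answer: -197505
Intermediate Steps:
p = 99 (p = 9*11 = 99)
P = 297 (P = 99*3 = 297)
(P*(-35))*19 = (297*(-35))*19 = -10395*19 = -197505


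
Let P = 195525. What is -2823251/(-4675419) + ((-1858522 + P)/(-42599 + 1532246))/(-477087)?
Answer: 74313609923459566/123065897226723633 ≈ 0.60385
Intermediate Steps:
-2823251/(-4675419) + ((-1858522 + P)/(-42599 + 1532246))/(-477087) = -2823251/(-4675419) + ((-1858522 + 195525)/(-42599 + 1532246))/(-477087) = -2823251*(-1/4675419) - 1662997/1489647*(-1/477087) = 2823251/4675419 - 1662997*1/1489647*(-1/477087) = 2823251/4675419 - 1662997/1489647*(-1/477087) = 2823251/4675419 + 1662997/710691218289 = 74313609923459566/123065897226723633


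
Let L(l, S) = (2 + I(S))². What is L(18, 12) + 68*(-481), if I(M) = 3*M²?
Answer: 155648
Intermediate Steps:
L(l, S) = (2 + 3*S²)²
L(18, 12) + 68*(-481) = (2 + 3*12²)² + 68*(-481) = (2 + 3*144)² - 32708 = (2 + 432)² - 32708 = 434² - 32708 = 188356 - 32708 = 155648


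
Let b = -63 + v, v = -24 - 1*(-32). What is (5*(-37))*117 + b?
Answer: -21700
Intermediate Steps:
v = 8 (v = -24 + 32 = 8)
b = -55 (b = -63 + 8 = -55)
(5*(-37))*117 + b = (5*(-37))*117 - 55 = -185*117 - 55 = -21645 - 55 = -21700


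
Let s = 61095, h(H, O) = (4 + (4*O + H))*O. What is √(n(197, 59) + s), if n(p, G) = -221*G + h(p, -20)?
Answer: 2*√11409 ≈ 213.63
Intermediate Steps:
h(H, O) = O*(4 + H + 4*O) (h(H, O) = (4 + (H + 4*O))*O = (4 + H + 4*O)*O = O*(4 + H + 4*O))
n(p, G) = 1520 - 221*G - 20*p (n(p, G) = -221*G - 20*(4 + p + 4*(-20)) = -221*G - 20*(4 + p - 80) = -221*G - 20*(-76 + p) = -221*G + (1520 - 20*p) = 1520 - 221*G - 20*p)
√(n(197, 59) + s) = √((1520 - 221*59 - 20*197) + 61095) = √((1520 - 13039 - 3940) + 61095) = √(-15459 + 61095) = √45636 = 2*√11409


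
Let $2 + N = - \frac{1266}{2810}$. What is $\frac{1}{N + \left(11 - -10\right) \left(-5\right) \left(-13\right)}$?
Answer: $\frac{1405}{1914382} \approx 0.00073392$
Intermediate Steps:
$N = - \frac{3443}{1405}$ ($N = -2 - \frac{1266}{2810} = -2 - \frac{633}{1405} = - \frac{3443}{1405} \approx -2.4505$)
$\frac{1}{N + \left(11 - -10\right) \left(-5\right) \left(-13\right)} = \frac{1}{- \frac{3443}{1405} + \left(11 - -10\right) \left(-5\right) \left(-13\right)} = \frac{1}{- \frac{3443}{1405} + \left(11 + 10\right) \left(-5\right) \left(-13\right)} = \frac{1}{- \frac{3443}{1405} + 21 \left(-5\right) \left(-13\right)} = \frac{1}{- \frac{3443}{1405} - -1365} = \frac{1}{- \frac{3443}{1405} + 1365} = \frac{1}{\frac{1914382}{1405}} = \frac{1405}{1914382}$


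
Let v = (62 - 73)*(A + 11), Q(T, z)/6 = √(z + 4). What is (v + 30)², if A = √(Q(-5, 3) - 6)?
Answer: (91 + 11*√6*√(-1 + √7))² ≈ 15767.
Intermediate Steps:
Q(T, z) = 6*√(4 + z) (Q(T, z) = 6*√(z + 4) = 6*√(4 + z))
A = √(-6 + 6*√7) (A = √(6*√(4 + 3) - 6) = √(6*√7 - 6) = √(-6 + 6*√7) ≈ 3.1424)
v = -121 - 11*√(-6 + 6*√7) (v = (62 - 73)*(√(-6 + 6*√7) + 11) = -11*(11 + √(-6 + 6*√7)) = -121 - 11*√(-6 + 6*√7) ≈ -155.57)
(v + 30)² = ((-121 - 11*√(-6 + 6*√7)) + 30)² = (-91 - 11*√(-6 + 6*√7))²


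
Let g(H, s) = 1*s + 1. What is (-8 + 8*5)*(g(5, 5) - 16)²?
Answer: 3200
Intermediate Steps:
g(H, s) = 1 + s (g(H, s) = s + 1 = 1 + s)
(-8 + 8*5)*(g(5, 5) - 16)² = (-8 + 8*5)*((1 + 5) - 16)² = (-8 + 40)*(6 - 16)² = 32*(-10)² = 32*100 = 3200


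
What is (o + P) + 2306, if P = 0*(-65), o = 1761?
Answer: 4067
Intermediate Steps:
P = 0
(o + P) + 2306 = (1761 + 0) + 2306 = 1761 + 2306 = 4067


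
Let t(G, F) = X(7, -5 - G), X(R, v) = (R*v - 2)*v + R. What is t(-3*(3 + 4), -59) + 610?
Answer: 2377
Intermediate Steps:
X(R, v) = R + v*(-2 + R*v) (X(R, v) = (-2 + R*v)*v + R = v*(-2 + R*v) + R = R + v*(-2 + R*v))
t(G, F) = 17 + 2*G + 7*(-5 - G)² (t(G, F) = 7 - 2*(-5 - G) + 7*(-5 - G)² = 7 + (10 + 2*G) + 7*(-5 - G)² = 17 + 2*G + 7*(-5 - G)²)
t(-3*(3 + 4), -59) + 610 = (192 + 7*(-3*(3 + 4))² + 72*(-3*(3 + 4))) + 610 = (192 + 7*(-3*7)² + 72*(-3*7)) + 610 = (192 + 7*(-21)² + 72*(-21)) + 610 = (192 + 7*441 - 1512) + 610 = (192 + 3087 - 1512) + 610 = 1767 + 610 = 2377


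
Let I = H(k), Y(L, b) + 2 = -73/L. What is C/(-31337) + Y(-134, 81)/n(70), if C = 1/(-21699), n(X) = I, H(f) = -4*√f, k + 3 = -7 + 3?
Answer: 1/679981563 - 195*I*√7/3752 ≈ 1.4706e-9 - 0.13751*I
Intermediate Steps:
k = -7 (k = -3 + (-7 + 3) = -3 - 4 = -7)
Y(L, b) = -2 - 73/L
I = -4*I*√7 ≈ -10.583*I
n(X) = -4*I*√7
C = -1/21699 ≈ -4.6085e-5
C/(-31337) + Y(-134, 81)/n(70) = -1/21699/(-31337) + (-2 - 73/(-134))/((-4*I*√7)) = -1/21699*(-1/31337) + (-2 - 73*(-1/134))*(I*√7/28) = 1/679981563 + (-2 + 73/134)*(I*√7/28) = 1/679981563 - 195*I*√7/3752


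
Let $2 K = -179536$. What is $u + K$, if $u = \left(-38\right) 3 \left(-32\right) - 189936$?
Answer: $-276056$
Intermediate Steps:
$K = -89768$ ($K = \frac{1}{2} \left(-179536\right) = -89768$)
$u = -186288$ ($u = \left(-114\right) \left(-32\right) - 189936 = 3648 - 189936 = -186288$)
$u + K = -186288 - 89768 = -276056$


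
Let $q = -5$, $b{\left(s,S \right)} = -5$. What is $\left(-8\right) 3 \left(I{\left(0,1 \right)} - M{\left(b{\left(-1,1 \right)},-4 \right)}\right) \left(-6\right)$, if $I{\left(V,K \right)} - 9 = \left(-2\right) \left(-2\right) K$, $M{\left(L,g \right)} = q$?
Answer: $2592$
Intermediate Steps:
$M{\left(L,g \right)} = -5$
$I{\left(V,K \right)} = 9 + 4 K$ ($I{\left(V,K \right)} = 9 + \left(-2\right) \left(-2\right) K = 9 + 4 K$)
$\left(-8\right) 3 \left(I{\left(0,1 \right)} - M{\left(b{\left(-1,1 \right)},-4 \right)}\right) \left(-6\right) = \left(-8\right) 3 \left(\left(9 + 4 \cdot 1\right) - -5\right) \left(-6\right) = - 24 \left(\left(9 + 4\right) + 5\right) \left(-6\right) = - 24 \left(13 + 5\right) \left(-6\right) = \left(-24\right) 18 \left(-6\right) = \left(-432\right) \left(-6\right) = 2592$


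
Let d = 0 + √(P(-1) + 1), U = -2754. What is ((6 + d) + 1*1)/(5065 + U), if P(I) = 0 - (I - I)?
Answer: 8/2311 ≈ 0.0034617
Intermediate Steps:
P(I) = 0 (P(I) = 0 - 1*0 = 0 + 0 = 0)
d = 1 (d = 0 + √(0 + 1) = 0 + √1 = 0 + 1 = 1)
((6 + d) + 1*1)/(5065 + U) = ((6 + 1) + 1*1)/(5065 - 2754) = (7 + 1)/2311 = 8*(1/2311) = 8/2311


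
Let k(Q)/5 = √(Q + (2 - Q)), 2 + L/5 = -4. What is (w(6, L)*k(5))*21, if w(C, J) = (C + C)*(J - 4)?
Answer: -42840*√2 ≈ -60585.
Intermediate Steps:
L = -30 (L = -10 + 5*(-4) = -10 - 20 = -30)
w(C, J) = 2*C*(-4 + J) (w(C, J) = (2*C)*(-4 + J) = 2*C*(-4 + J))
k(Q) = 5*√2 (k(Q) = 5*√(Q + (2 - Q)) = 5*√2)
(w(6, L)*k(5))*21 = ((2*6*(-4 - 30))*(5*√2))*21 = ((2*6*(-34))*(5*√2))*21 = -2040*√2*21 = -42840*√2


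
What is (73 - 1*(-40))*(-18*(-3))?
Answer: 6102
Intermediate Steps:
(73 - 1*(-40))*(-18*(-3)) = (73 + 40)*54 = 113*54 = 6102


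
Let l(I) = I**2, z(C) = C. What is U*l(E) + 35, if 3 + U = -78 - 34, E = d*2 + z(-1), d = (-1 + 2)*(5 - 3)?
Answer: -1000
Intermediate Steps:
d = 2 (d = 1*2 = 2)
E = 3 (E = 2*2 - 1 = 4 - 1 = 3)
U = -115 (U = -3 + (-78 - 34) = -3 - 112 = -115)
U*l(E) + 35 = -115*3**2 + 35 = -115*9 + 35 = -1035 + 35 = -1000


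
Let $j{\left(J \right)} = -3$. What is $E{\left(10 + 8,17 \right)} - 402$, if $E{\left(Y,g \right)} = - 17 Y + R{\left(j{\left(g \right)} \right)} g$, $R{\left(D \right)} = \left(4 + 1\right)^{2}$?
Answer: $-283$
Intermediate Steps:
$R{\left(D \right)} = 25$ ($R{\left(D \right)} = 5^{2} = 25$)
$E{\left(Y,g \right)} = - 17 Y + 25 g$
$E{\left(10 + 8,17 \right)} - 402 = \left(- 17 \left(10 + 8\right) + 25 \cdot 17\right) - 402 = \left(\left(-17\right) 18 + 425\right) - 402 = \left(-306 + 425\right) - 402 = 119 - 402 = -283$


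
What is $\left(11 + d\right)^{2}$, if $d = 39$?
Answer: $2500$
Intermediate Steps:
$\left(11 + d\right)^{2} = \left(11 + 39\right)^{2} = 50^{2} = 2500$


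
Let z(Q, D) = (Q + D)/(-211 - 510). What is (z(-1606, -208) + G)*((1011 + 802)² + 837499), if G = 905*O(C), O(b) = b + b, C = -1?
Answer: -5374990199728/721 ≈ -7.4549e+9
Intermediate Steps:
O(b) = 2*b
z(Q, D) = -D/721 - Q/721 (z(Q, D) = (D + Q)/(-721) = (D + Q)*(-1/721) = -D/721 - Q/721)
G = -1810 (G = 905*(2*(-1)) = 905*(-2) = -1810)
(z(-1606, -208) + G)*((1011 + 802)² + 837499) = ((-1/721*(-208) - 1/721*(-1606)) - 1810)*((1011 + 802)² + 837499) = ((208/721 + 1606/721) - 1810)*(1813² + 837499) = (1814/721 - 1810)*(3286969 + 837499) = -1303196/721*4124468 = -5374990199728/721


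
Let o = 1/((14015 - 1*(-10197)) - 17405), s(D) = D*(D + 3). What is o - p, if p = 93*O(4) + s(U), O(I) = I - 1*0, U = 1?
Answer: -2559431/6807 ≈ -376.00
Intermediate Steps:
s(D) = D*(3 + D)
O(I) = I (O(I) = I + 0 = I)
o = 1/6807 (o = 1/((14015 + 10197) - 17405) = 1/(24212 - 17405) = 1/6807 ≈ 0.00014691)
p = 376 (p = 93*4 + 1*(3 + 1) = 372 + 1*4 = 372 + 4 = 376)
o - p = 1/6807 - 1*376 = 1/6807 - 376 = -2559431/6807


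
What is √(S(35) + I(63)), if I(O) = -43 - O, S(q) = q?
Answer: I*√71 ≈ 8.4261*I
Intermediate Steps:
√(S(35) + I(63)) = √(35 + (-43 - 1*63)) = √(35 + (-43 - 63)) = √(35 - 106) = √(-71) = I*√71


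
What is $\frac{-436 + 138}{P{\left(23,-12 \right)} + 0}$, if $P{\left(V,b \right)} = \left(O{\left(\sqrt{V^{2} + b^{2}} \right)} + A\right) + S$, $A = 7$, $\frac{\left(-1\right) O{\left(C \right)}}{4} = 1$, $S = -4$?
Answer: $298$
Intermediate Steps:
$O{\left(C \right)} = -4$ ($O{\left(C \right)} = \left(-4\right) 1 = -4$)
$P{\left(V,b \right)} = -1$ ($P{\left(V,b \right)} = \left(-4 + 7\right) - 4 = 3 - 4 = -1$)
$\frac{-436 + 138}{P{\left(23,-12 \right)} + 0} = \frac{-436 + 138}{-1 + 0} = - \frac{298}{-1} = \left(-298\right) \left(-1\right) = 298$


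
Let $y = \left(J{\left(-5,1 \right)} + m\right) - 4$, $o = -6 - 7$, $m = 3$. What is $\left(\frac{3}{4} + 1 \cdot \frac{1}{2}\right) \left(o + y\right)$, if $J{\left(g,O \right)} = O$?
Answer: $- \frac{65}{4} \approx -16.25$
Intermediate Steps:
$o = -13$
$y = 0$ ($y = \left(1 + 3\right) - 4 = 4 - 4 = 0$)
$\left(\frac{3}{4} + 1 \cdot \frac{1}{2}\right) \left(o + y\right) = \left(\frac{3}{4} + 1 \cdot \frac{1}{2}\right) \left(-13 + 0\right) = \left(3 \cdot \frac{1}{4} + 1 \cdot \frac{1}{2}\right) \left(-13\right) = \left(\frac{3}{4} + \frac{1}{2}\right) \left(-13\right) = \frac{5}{4} \left(-13\right) = - \frac{65}{4}$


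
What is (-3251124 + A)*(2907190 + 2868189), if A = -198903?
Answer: -19925213485233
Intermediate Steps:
(-3251124 + A)*(2907190 + 2868189) = (-3251124 - 198903)*(2907190 + 2868189) = -3450027*5775379 = -19925213485233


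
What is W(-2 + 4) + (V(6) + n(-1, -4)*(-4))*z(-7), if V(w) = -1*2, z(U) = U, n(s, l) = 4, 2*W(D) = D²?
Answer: 128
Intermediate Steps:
W(D) = D²/2
V(w) = -2
W(-2 + 4) + (V(6) + n(-1, -4)*(-4))*z(-7) = (-2 + 4)²/2 + (-2 + 4*(-4))*(-7) = (½)*2² + (-2 - 16)*(-7) = (½)*4 - 18*(-7) = 2 + 126 = 128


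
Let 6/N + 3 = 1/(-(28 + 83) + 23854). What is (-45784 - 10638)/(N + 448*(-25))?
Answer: 2009413108/398948029 ≈ 5.0368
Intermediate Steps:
N = -71229/35614 (N = 6/(-3 + 1/(-(28 + 83) + 23854)) = 6/(-3 + 1/(-1*111 + 23854)) = 6/(-3 + 1/(-111 + 23854)) = 6/(-3 + 1/23743) = 6/(-71228/23743) = 6*(-23743/71228) = -71229/35614 ≈ -2.0000)
(-45784 - 10638)/(N + 448*(-25)) = (-45784 - 10638)/(-71229/35614 + 448*(-25)) = -56422/(-71229/35614 - 11200) = -56422/(-398948029/35614) = -56422*(-35614/398948029) = 2009413108/398948029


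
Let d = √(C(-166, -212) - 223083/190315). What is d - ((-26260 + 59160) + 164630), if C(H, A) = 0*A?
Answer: -197530 + 3*I*√4717337905/190315 ≈ -1.9753e+5 + 1.0827*I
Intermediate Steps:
C(H, A) = 0
d = 3*I*√4717337905/190315 (d = √(0 - 223083/190315) = √(-223083/190315) = 3*I*√4717337905/190315 ≈ 1.0827*I)
d - ((-26260 + 59160) + 164630) = 3*I*√4717337905/190315 - ((-26260 + 59160) + 164630) = 3*I*√4717337905/190315 - (32900 + 164630) = 3*I*√4717337905/190315 - 1*197530 = 3*I*√4717337905/190315 - 197530 = -197530 + 3*I*√4717337905/190315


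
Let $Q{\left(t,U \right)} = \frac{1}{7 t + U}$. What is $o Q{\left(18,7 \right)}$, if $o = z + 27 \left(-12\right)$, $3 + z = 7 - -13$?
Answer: $- \frac{307}{133} \approx -2.3083$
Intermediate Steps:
$z = 17$ ($z = -3 + \left(7 - -13\right) = -3 + \left(7 + 13\right) = -3 + 20 = 17$)
$Q{\left(t,U \right)} = \frac{1}{U + 7 t}$
$o = -307$ ($o = 17 + 27 \left(-12\right) = 17 - 324 = -307$)
$o Q{\left(18,7 \right)} = - \frac{307}{7 + 7 \cdot 18} = - \frac{307}{7 + 126} = - \frac{307}{133}$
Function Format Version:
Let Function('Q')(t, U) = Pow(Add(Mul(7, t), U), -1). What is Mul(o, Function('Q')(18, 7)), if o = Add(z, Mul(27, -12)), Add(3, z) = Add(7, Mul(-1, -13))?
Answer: Rational(-307, 133) ≈ -2.3083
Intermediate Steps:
z = 17 (z = Add(-3, Add(7, Mul(-1, -13))) = Add(-3, Add(7, 13)) = Add(-3, 20) = 17)
Function('Q')(t, U) = Pow(Add(U, Mul(7, t)), -1)
o = -307 (o = Add(17, Mul(27, -12)) = Add(17, -324) = -307)
Mul(o, Function('Q')(18, 7)) = Mul(-307, Pow(Add(7, Mul(7, 18)), -1)) = Mul(-307, Pow(Add(7, 126), -1)) = Mul(-307, Pow(133, -1)) = Mul(-307, Rational(1, 133)) = Rational(-307, 133)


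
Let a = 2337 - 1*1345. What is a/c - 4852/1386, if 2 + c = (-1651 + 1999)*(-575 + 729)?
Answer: -64660942/18568935 ≈ -3.4822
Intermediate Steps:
a = 992 (a = 2337 - 1345 = 992)
c = 53590 (c = -2 + (-1651 + 1999)*(-575 + 729) = -2 + 348*154 = -2 + 53592 = 53590)
a/c - 4852/1386 = 992/53590 - 4852/1386 = 992*(1/53590) - 4852*1/1386 = 496/26795 - 2426/693 = -64660942/18568935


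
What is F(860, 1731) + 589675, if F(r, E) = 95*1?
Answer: 589770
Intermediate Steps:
F(r, E) = 95
F(860, 1731) + 589675 = 95 + 589675 = 589770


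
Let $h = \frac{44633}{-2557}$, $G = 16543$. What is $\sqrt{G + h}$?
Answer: $\frac{\sqrt{108048126626}}{2557} \approx 128.55$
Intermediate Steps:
$h = - \frac{44633}{2557}$ ($h = 44633 \left(- \frac{1}{2557}\right) = - \frac{44633}{2557} \approx -17.455$)
$\sqrt{G + h} = \sqrt{16543 - \frac{44633}{2557}} = \sqrt{\frac{42255818}{2557}} = \frac{\sqrt{108048126626}}{2557}$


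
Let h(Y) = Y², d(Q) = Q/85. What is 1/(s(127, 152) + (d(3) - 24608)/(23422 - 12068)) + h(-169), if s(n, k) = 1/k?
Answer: 646630583141/22640701 ≈ 28561.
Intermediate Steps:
d(Q) = Q/85 (d(Q) = Q*(1/85) = Q/85)
1/(s(127, 152) + (d(3) - 24608)/(23422 - 12068)) + h(-169) = 1/(1/152 + ((1/85)*3 - 24608)/(23422 - 12068)) + (-169)² = 1/(1/152 + (3/85 - 24608)/11354) + 28561 = 1/(1/152 - 2091677/85*1/11354) + 28561 = 1/(1/152 - 298811/137870) + 28561 = 1/(-22640701/10478120) + 28561 = -10478120/22640701 + 28561 = 646630583141/22640701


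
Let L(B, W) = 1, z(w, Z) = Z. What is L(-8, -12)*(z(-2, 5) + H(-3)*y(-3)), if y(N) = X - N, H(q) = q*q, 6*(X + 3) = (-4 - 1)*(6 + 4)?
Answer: -70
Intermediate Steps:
X = -34/3 (X = -3 + ((-4 - 1)*(6 + 4))/6 = -3 + (-5*10)/6 = -3 + (1/6)*(-50) = -3 - 25/3 = -34/3 ≈ -11.333)
H(q) = q**2
y(N) = -34/3 - N
L(-8, -12)*(z(-2, 5) + H(-3)*y(-3)) = 1*(5 + (-3)**2*(-34/3 - 1*(-3))) = 1*(5 + 9*(-34/3 + 3)) = 1*(5 + 9*(-25/3)) = 1*(5 - 75) = 1*(-70) = -70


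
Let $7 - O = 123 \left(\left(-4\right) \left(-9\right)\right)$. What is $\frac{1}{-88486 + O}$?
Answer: $- \frac{1}{92907} \approx -1.0763 \cdot 10^{-5}$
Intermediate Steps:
$O = -4421$ ($O = 7 - 123 \left(\left(-4\right) \left(-9\right)\right) = 7 - 123 \cdot 36 = 7 - 4428 = -4421$)
$\frac{1}{-88486 + O} = \frac{1}{-88486 - 4421} = \frac{1}{-92907} = - \frac{1}{92907}$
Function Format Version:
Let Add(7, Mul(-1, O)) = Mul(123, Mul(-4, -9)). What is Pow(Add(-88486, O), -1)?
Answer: Rational(-1, 92907) ≈ -1.0763e-5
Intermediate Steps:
O = -4421 (O = Add(7, Mul(-1, Mul(123, Mul(-4, -9)))) = Add(7, Mul(-1, Mul(123, 36))) = Add(7, Mul(-1, 4428)) = Add(7, -4428) = -4421)
Pow(Add(-88486, O), -1) = Pow(Add(-88486, -4421), -1) = Pow(-92907, -1) = Rational(-1, 92907)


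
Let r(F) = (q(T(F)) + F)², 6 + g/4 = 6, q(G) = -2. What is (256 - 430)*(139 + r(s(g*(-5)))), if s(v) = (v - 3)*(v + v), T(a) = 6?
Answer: -24882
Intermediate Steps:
g = 0 (g = -24 + 4*6 = -24 + 24 = 0)
s(v) = 2*v*(-3 + v) (s(v) = (-3 + v)*(2*v) = 2*v*(-3 + v))
r(F) = (-2 + F)²
(256 - 430)*(139 + r(s(g*(-5)))) = (256 - 430)*(139 + (-2 + 2*(0*(-5))*(-3 + 0*(-5)))²) = -174*(139 + (-2 + 2*0*(-3 + 0))²) = -174*(139 + (-2 + 2*0*(-3))²) = -174*(139 + (-2 + 0)²) = -174*(139 + (-2)²) = -174*(139 + 4) = -174*143 = -24882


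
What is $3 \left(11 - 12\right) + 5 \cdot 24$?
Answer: $117$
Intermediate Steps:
$3 \left(11 - 12\right) + 5 \cdot 24 = 3 \left(11 - 12\right) + 120 = 3 \left(-1\right) + 120 = -3 + 120 = 117$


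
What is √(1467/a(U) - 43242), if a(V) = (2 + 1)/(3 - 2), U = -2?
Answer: I*√42753 ≈ 206.77*I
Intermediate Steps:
a(V) = 3 (a(V) = 3/1 = 3*1 = 3)
√(1467/a(U) - 43242) = √(1467/3 - 43242) = √((⅓)*1467 - 43242) = √(489 - 43242) = √(-42753) = I*√42753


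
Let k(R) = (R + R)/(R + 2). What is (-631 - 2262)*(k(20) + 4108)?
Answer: -11889704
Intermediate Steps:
k(R) = 2*R/(2 + R) (k(R) = (2*R)/(2 + R) = 2*R/(2 + R))
(-631 - 2262)*(k(20) + 4108) = (-631 - 2262)*(2*20/(2 + 20) + 4108) = -2893*(2*20/22 + 4108) = -2893*(2*20*(1/22) + 4108) = -2893*(20/11 + 4108) = -2893*45208/11 = -11889704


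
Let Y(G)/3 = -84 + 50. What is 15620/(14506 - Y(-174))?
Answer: 355/332 ≈ 1.0693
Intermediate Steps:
Y(G) = -102 (Y(G) = 3*(-84 + 50) = 3*(-34) = -102)
15620/(14506 - Y(-174)) = 15620/(14506 - 1*(-102)) = 15620/(14506 + 102) = 15620/14608 = 15620*(1/14608) = 355/332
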